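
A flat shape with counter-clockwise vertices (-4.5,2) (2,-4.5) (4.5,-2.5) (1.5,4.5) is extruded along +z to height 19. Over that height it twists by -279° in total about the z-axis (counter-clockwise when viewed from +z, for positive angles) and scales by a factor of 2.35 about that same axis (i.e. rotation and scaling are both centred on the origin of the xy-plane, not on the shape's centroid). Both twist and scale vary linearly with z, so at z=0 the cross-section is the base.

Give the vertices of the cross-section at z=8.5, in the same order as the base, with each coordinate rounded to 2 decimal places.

Cross-section at z=8.5: (6.75,4.09) (-7.76,1.49) (-7.41,-3.64) (4.55,-6.10)

t = z/height = 8.5/19 = 0.447368
s = 1 + (scale-1)·z/height = 1 + (2.35-1)·8.5/19 = 1.603947
θ = twist·z/height = -279°·8.5/19 = -124.8158° = -2.178446 rad
cos θ = -0.570940, sin θ = -0.820992 (intermediates below are computed at full precision and shown rounded to 5 d.p.)
v1: (-4.5,2) → rotate → (4.21121,2.55258) → ×s → (6.75456,4.09421) → (6.75,4.09)
v2: (2,-4.5) → rotate → (-4.83634,0.92725) → ×s → (-7.75724,1.48725) → (-7.76,1.49)
v3: (4.5,-2.5) → rotate → (-4.62171,-2.26711) → ×s → (-7.41298,-3.63633) → (-7.41,-3.64)
v4: (1.5,4.5) → rotate → (2.83805,-3.80072) → ×s → (4.55209,-6.09615) → (4.55,-6.10)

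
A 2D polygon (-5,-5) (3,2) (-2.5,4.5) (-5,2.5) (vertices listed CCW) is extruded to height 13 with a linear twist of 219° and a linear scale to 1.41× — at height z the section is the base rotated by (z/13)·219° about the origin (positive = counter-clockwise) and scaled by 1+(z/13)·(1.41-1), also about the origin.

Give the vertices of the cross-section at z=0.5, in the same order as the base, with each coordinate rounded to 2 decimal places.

t = z/height = 0.5/13 = 0.0384615
s = 1 + (scale-1)·z/height = 1 + (1.41-1)·0.5/13 = 1.015769
θ = twist·z/height = 219°·0.5/13 = 8.4231° = 0.147010 rad
cos θ = 0.989213, sin θ = 0.146481 (intermediates below are computed at full precision and shown rounded to 5 d.p.)
v1: (-5,-5) → rotate → (-4.21366,-5.67847) → ×s → (-4.28011,-5.76802) → (-4.28,-5.77)
v2: (3,2) → rotate → (2.67468,2.41787) → ×s → (2.71685,2.45600) → (2.72,2.46)
v3: (-2.5,4.5) → rotate → (-3.13220,4.08526) → ×s → (-3.18159,4.14968) → (-3.18,4.15)
v4: (-5,2.5) → rotate → (-5.31227,1.74063) → ×s → (-5.39604,1.76807) → (-5.40,1.77)

Cross-section at z=0.5: (-4.28,-5.77) (2.72,2.46) (-3.18,4.15) (-5.40,1.77)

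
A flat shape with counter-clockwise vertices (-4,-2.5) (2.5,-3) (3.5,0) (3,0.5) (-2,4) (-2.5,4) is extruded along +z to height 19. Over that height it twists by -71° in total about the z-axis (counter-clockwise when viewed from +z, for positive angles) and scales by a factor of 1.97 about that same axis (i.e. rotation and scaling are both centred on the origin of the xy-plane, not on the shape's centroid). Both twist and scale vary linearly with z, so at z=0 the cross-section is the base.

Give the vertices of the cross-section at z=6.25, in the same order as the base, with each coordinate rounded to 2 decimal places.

Cross-section at z=6.25: (-6.15,-0.94) (1.46,-4.94) (4.24,-1.83) (3.89,-0.96) (-0.33,5.89) (-0.94,6.15)

t = z/height = 6.25/19 = 0.328947
s = 1 + (scale-1)·z/height = 1 + (1.97-1)·6.25/19 = 1.319079
θ = twist·z/height = -71°·6.25/19 = -23.3553° = -0.407626 rad
cos θ = 0.918064, sin θ = -0.396431 (intermediates below are computed at full precision and shown rounded to 5 d.p.)
v1: (-4,-2.5) → rotate → (-4.66334,-0.70944) → ×s → (-6.15131,-0.93580) → (-6.15,-0.94)
v2: (2.5,-3) → rotate → (1.10587,-3.74527) → ×s → (1.45873,-4.94031) → (1.46,-4.94)
v3: (3.5,0) → rotate → (3.21323,-1.38751) → ×s → (4.23850,-1.83023) → (4.24,-1.83)
v4: (3,0.5) → rotate → (2.95241,-0.73026) → ×s → (3.89446,-0.96327) → (3.89,-0.96)
v5: (-2,4) → rotate → (-0.25040,4.46512) → ×s → (-0.33030,5.88985) → (-0.33,5.89)
v6: (-2.5,4) → rotate → (-0.70944,4.66334) → ×s → (-0.93580,6.15131) → (-0.94,6.15)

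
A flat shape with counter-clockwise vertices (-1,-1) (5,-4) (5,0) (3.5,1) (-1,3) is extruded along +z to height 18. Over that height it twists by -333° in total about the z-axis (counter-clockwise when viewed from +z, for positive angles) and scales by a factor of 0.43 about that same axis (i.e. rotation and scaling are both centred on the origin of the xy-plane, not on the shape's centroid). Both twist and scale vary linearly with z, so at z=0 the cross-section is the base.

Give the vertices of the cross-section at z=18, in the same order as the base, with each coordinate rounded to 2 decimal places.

t = z/height = 18/18 = 1
s = 1 + (scale-1)·z/height = 1 + (0.43-1)·18/18 = 0.430000
θ = twist·z/height = -333°·18/18 = -333.0000° = -5.811946 rad
cos θ = 0.891007, sin θ = 0.453990 (intermediates below are computed at full precision and shown rounded to 5 d.p.)
v1: (-1,-1) → rotate → (-0.43702,-1.34500) → ×s → (-0.18792,-0.57835) → (-0.19,-0.58)
v2: (5,-4) → rotate → (6.27099,-1.29407) → ×s → (2.69653,-0.55645) → (2.70,-0.56)
v3: (5,0) → rotate → (4.45503,2.26995) → ×s → (1.91566,0.97608) → (1.92,0.98)
v4: (3.5,1) → rotate → (2.66453,2.47997) → ×s → (1.14575,1.06639) → (1.15,1.07)
v5: (-1,3) → rotate → (-2.25298,2.21903) → ×s → (-0.96878,0.95418) → (-0.97,0.95)

Cross-section at z=18: (-0.19,-0.58) (2.70,-0.56) (1.92,0.98) (1.15,1.07) (-0.97,0.95)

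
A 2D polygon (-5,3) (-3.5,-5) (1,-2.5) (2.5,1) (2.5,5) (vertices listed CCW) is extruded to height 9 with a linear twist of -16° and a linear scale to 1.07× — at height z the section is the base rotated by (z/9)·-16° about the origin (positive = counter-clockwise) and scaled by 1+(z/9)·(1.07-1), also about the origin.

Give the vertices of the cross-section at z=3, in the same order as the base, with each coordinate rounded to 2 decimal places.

t = z/height = 3/9 = 0.333333
s = 1 + (scale-1)·z/height = 1 + (1.07-1)·3/9 = 1.023333
θ = twist·z/height = -16°·3/9 = -5.3333° = -0.093084 rad
cos θ = 0.995671, sin θ = -0.092950 (intermediates below are computed at full precision and shown rounded to 5 d.p.)
v1: (-5,3) → rotate → (-4.69950,3.45176) → ×s → (-4.80916,3.53230) → (-4.81,3.53)
v2: (-3.5,-5) → rotate → (-3.94960,-4.65303) → ×s → (-4.04175,-4.76160) → (-4.04,-4.76)
v3: (1,-2.5) → rotate → (0.76330,-2.58213) → ×s → (0.78111,-2.64238) → (0.78,-2.64)
v4: (2.5,1) → rotate → (2.58213,0.76330) → ×s → (2.64238,0.78111) → (2.64,0.78)
v5: (2.5,5) → rotate → (2.95393,4.74598) → ×s → (3.02285,4.85672) → (3.02,4.86)

Cross-section at z=3: (-4.81,3.53) (-4.04,-4.76) (0.78,-2.64) (2.64,0.78) (3.02,4.86)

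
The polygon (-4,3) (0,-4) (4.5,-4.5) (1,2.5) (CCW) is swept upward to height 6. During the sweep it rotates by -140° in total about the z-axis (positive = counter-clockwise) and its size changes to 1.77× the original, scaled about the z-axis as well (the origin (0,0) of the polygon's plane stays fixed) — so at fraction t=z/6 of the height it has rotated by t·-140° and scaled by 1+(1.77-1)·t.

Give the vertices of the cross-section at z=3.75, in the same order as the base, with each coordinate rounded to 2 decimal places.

Cross-section at z=3.75: (4.18,6.11) (-5.92,-0.26) (-6.37,-6.95) (3.76,-1.32)

t = z/height = 3.75/6 = 0.625
s = 1 + (scale-1)·z/height = 1 + (1.77-1)·3.75/6 = 1.481250
θ = twist·z/height = -140°·3.75/6 = -87.5000° = -1.527163 rad
cos θ = 0.043619, sin θ = -0.999048 (intermediates below are computed at full precision and shown rounded to 5 d.p.)
v1: (-4,3) → rotate → (2.82267,4.12705) → ×s → (4.18108,6.11319) → (4.18,6.11)
v2: (0,-4) → rotate → (-3.99619,-0.17448) → ×s → (-5.91936,-0.25844) → (-5.92,-0.26)
v3: (4.5,-4.5) → rotate → (-4.29943,-4.69200) → ×s → (-6.36853,-6.95003) → (-6.37,-6.95)
v4: (1,2.5) → rotate → (2.54124,-0.89000) → ×s → (3.76421,-1.31831) → (3.76,-1.32)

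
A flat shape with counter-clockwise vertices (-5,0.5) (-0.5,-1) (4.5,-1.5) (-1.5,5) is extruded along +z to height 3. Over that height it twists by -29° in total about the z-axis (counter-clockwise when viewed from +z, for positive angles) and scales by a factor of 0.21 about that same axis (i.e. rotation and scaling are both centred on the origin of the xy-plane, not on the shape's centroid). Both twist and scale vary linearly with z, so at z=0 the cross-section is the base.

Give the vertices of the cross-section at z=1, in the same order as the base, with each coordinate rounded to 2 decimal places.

t = z/height = 1/3 = 0.333333
s = 1 + (scale-1)·z/height = 1 + (0.21-1)·1/3 = 0.736667
θ = twist·z/height = -29°·1/3 = -9.6667° = -0.168715 rad
cos θ = 0.985801, sin θ = -0.167916 (intermediates below are computed at full precision and shown rounded to 5 d.p.)
v1: (-5,0.5) → rotate → (-4.84505,1.33248) → ×s → (-3.56919,0.98159) → (-3.57,0.98)
v2: (-0.5,-1) → rotate → (-0.66082,-0.90184) → ×s → (-0.48680,-0.66436) → (-0.49,-0.66)
v3: (4.5,-1.5) → rotate → (4.18423,-2.23432) → ×s → (3.08238,-1.64595) → (3.08,-1.65)
v4: (-1.5,5) → rotate → (-0.63912,5.18088) → ×s → (-0.47082,3.81658) → (-0.47,3.82)

Cross-section at z=1: (-3.57,0.98) (-0.49,-0.66) (3.08,-1.65) (-0.47,3.82)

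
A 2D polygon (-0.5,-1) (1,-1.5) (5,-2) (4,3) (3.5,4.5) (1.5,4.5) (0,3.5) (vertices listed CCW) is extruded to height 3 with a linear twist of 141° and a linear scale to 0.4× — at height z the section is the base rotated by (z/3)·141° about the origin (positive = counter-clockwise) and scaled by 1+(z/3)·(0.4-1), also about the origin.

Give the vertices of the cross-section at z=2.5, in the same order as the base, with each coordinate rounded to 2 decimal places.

Cross-section at z=2.5: (0.56,0.01) (0.43,0.79) (-0.27,2.68) (-2.25,1.08) (-2.80,0.51) (-2.34,-0.37) (-1.55,-0.81)

t = z/height = 2.5/3 = 0.833333
s = 1 + (scale-1)·z/height = 1 + (0.4-1)·2.5/3 = 0.500000
θ = twist·z/height = 141°·2.5/3 = 117.5000° = 2.050762 rad
cos θ = -0.461749, sin θ = 0.887011 (intermediates below are computed at full precision and shown rounded to 5 d.p.)
v1: (-0.5,-1) → rotate → (1.11789,0.01824) → ×s → (0.55894,0.00912) → (0.56,0.01)
v2: (1,-1.5) → rotate → (0.86877,1.57963) → ×s → (0.43438,0.78982) → (0.43,0.79)
v3: (5,-2) → rotate → (-0.53472,5.35855) → ×s → (-0.26736,2.67928) → (-0.27,2.68)
v4: (4,3) → rotate → (-4.50803,2.16280) → ×s → (-2.25401,1.08140) → (-2.25,1.08)
v5: (3.5,4.5) → rotate → (-5.60767,1.02667) → ×s → (-2.80383,0.51333) → (-2.80,0.51)
v6: (1.5,4.5) → rotate → (-4.68417,-0.74735) → ×s → (-2.34209,-0.37368) → (-2.34,-0.37)
v7: (0,3.5) → rotate → (-3.10454,-1.61612) → ×s → (-1.55227,-0.80806) → (-1.55,-0.81)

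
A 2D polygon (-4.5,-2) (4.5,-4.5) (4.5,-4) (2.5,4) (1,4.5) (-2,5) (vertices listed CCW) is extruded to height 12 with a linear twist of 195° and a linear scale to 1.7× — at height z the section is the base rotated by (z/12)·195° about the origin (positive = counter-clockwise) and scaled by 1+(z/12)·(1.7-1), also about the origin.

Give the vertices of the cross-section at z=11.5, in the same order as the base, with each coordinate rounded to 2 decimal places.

t = z/height = 11.5/12 = 0.958333
s = 1 + (scale-1)·z/height = 1 + (1.7-1)·11.5/12 = 1.670833
θ = twist·z/height = 195°·11.5/12 = 186.8750° = 3.261584 rad
cos θ = -0.992810, sin θ = -0.119704 (intermediates below are computed at full precision and shown rounded to 5 d.p.)
v1: (-4.5,-2) → rotate → (4.22824,2.52429) → ×s → (7.06468,4.21766) → (7.06,4.22)
v2: (4.5,-4.5) → rotate → (-5.00631,3.92898) → ×s → (-8.36471,6.56467) → (-8.36,6.56)
v3: (4.5,-4) → rotate → (-4.94646,3.43257) → ×s → (-8.26471,5.73526) → (-8.26,5.74)
v4: (2.5,4) → rotate → (-2.00321,-4.27050) → ×s → (-3.34703,-7.13529) → (-3.35,-7.14)
v5: (1,4.5) → rotate → (-0.45414,-4.58735) → ×s → (-0.75880,-7.66469) → (-0.76,-7.66)
v6: (-2,5) → rotate → (2.58414,-4.72464) → ×s → (4.31766,-7.89409) → (4.32,-7.89)

Cross-section at z=11.5: (7.06,4.22) (-8.36,6.56) (-8.26,5.74) (-3.35,-7.14) (-0.76,-7.66) (4.32,-7.89)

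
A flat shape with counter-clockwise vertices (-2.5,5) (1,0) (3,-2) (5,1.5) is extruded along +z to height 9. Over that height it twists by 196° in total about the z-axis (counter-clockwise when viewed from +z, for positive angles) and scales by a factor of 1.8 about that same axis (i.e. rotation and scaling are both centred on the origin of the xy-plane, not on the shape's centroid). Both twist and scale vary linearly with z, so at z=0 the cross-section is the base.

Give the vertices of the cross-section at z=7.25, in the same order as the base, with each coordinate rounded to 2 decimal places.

t = z/height = 7.25/9 = 0.805556
s = 1 + (scale-1)·z/height = 1 + (1.8-1)·7.25/9 = 1.644444
θ = twist·z/height = 196°·7.25/9 = 157.8889° = 2.755681 rad
cos θ = -0.926456, sin θ = 0.376404 (intermediates below are computed at full precision and shown rounded to 5 d.p.)
v1: (-2.5,5) → rotate → (0.43412,-5.57329) → ×s → (0.71389,-9.16496) → (0.71,-9.16)
v2: (1,0) → rotate → (-0.92646,0.37640) → ×s → (-1.52350,0.61898) → (-1.52,0.62)
v3: (3,-2) → rotate → (-2.02656,2.98212) → ×s → (-3.33256,4.90394) → (-3.33,4.90)
v4: (5,1.5) → rotate → (-5.19688,0.49234) → ×s → (-8.54599,0.80962) → (-8.55,0.81)

Cross-section at z=7.25: (0.71,-9.16) (-1.52,0.62) (-3.33,4.90) (-8.55,0.81)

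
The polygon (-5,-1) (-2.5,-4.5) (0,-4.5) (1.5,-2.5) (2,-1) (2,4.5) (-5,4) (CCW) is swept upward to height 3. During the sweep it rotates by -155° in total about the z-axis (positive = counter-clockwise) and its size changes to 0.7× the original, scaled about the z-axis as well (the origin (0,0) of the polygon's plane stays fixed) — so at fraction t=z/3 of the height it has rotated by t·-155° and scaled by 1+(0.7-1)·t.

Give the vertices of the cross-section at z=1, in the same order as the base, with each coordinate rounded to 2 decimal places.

t = z/height = 1/3 = 0.333333
s = 1 + (scale-1)·z/height = 1 + (0.7-1)·1/3 = 0.900000
θ = twist·z/height = -155°·1/3 = -51.6667° = -0.901753 rad
cos θ = 0.620235, sin θ = -0.784416 (intermediates below are computed at full precision and shown rounded to 5 d.p.)
v1: (-5,-1) → rotate → (-3.88559,3.30184) → ×s → (-3.49703,2.97166) → (-3.50,2.97)
v2: (-2.5,-4.5) → rotate → (-5.08046,-0.83002) → ×s → (-4.57241,-0.74702) → (-4.57,-0.75)
v3: (0,-4.5) → rotate → (-3.52987,-2.79106) → ×s → (-3.17688,-2.51195) → (-3.18,-2.51)
v4: (1.5,-2.5) → rotate → (-1.03069,-2.72721) → ×s → (-0.92762,-2.45449) → (-0.93,-2.45)
v5: (2,-1) → rotate → (0.45606,-2.18907) → ×s → (0.41045,-1.97016) → (0.41,-1.97)
v6: (2,4.5) → rotate → (4.77034,1.22223) → ×s → (4.29331,1.10001) → (4.29,1.10)
v7: (-5,4) → rotate → (0.03649,6.40302) → ×s → (0.03284,5.76272) → (0.03,5.76)

Cross-section at z=1: (-3.50,2.97) (-4.57,-0.75) (-3.18,-2.51) (-0.93,-2.45) (0.41,-1.97) (4.29,1.10) (0.03,5.76)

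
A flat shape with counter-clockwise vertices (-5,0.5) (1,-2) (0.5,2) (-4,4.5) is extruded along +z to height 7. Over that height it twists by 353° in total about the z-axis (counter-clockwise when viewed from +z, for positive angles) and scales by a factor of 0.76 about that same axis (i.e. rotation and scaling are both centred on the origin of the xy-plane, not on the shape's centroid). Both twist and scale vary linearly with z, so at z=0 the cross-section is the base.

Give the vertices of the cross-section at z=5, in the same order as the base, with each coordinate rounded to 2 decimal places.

Cross-section at z=5: (1.66,3.82) (-1.83,-0.28) (1.45,-0.90) (4.57,2.01)

t = z/height = 5/7 = 0.714286
s = 1 + (scale-1)·z/height = 1 + (0.76-1)·5/7 = 0.828571
θ = twist·z/height = 353°·5/7 = 252.1429° = 4.400723 rad
cos θ = -0.306645, sin θ = -0.951824 (intermediates below are computed at full precision and shown rounded to 5 d.p.)
v1: (-5,0.5) → rotate → (2.00914,4.60580) → ×s → (1.66471,3.81623) → (1.66,3.82)
v2: (1,-2) → rotate → (-2.21029,-0.33853) → ×s → (-1.83139,-0.28050) → (-1.83,-0.28)
v3: (0.5,2) → rotate → (1.75033,-1.08920) → ×s → (1.45027,-0.90248) → (1.45,-0.90)
v4: (-4,4.5) → rotate → (5.50979,2.42739) → ×s → (4.56525,2.01127) → (4.57,2.01)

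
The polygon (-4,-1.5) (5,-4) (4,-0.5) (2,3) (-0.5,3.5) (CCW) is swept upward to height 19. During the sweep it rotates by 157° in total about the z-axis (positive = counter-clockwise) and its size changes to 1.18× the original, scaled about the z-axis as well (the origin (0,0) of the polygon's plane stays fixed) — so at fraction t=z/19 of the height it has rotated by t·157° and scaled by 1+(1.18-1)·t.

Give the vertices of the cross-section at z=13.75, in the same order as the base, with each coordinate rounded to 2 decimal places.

Cross-section at z=13.75: (3.36,-3.46) (1.88,6.99) (-1.29,4.37) (-4.01,0.71) (-3.40,-2.10)

t = z/height = 13.75/19 = 0.723684
s = 1 + (scale-1)·z/height = 1 + (1.18-1)·13.75/19 = 1.130263
θ = twist·z/height = 157°·13.75/19 = 113.6184° = 1.983016 rad
cos θ = -0.400644, sin θ = 0.916234 (intermediates below are computed at full precision and shown rounded to 5 d.p.)
v1: (-4,-1.5) → rotate → (2.97693,-3.06397) → ×s → (3.36471,-3.46309) → (3.36,-3.46)
v2: (5,-4) → rotate → (1.66172,6.18374) → ×s → (1.87818,6.98926) → (1.88,6.99)
v3: (4,-0.5) → rotate → (-1.14446,3.86526) → ×s → (-1.29354,4.36876) → (-1.29,4.37)
v4: (2,3) → rotate → (-3.54999,0.63054) → ×s → (-4.01242,0.71267) → (-4.01,0.71)
v5: (-0.5,3.5) → rotate → (-3.00650,-1.86037) → ×s → (-3.39813,-2.10271) → (-3.40,-2.10)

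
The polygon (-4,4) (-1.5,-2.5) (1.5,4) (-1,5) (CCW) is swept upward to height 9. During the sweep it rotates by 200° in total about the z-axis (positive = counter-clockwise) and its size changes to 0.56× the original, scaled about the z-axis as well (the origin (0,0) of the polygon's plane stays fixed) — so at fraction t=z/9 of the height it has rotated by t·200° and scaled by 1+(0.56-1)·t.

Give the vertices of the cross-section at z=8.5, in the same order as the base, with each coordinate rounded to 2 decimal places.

Cross-section at z=8.5: (2.67,-1.95) (0.64,1.58) (-0.50,-2.45) (1.03,-2.80)

t = z/height = 8.5/9 = 0.944444
s = 1 + (scale-1)·z/height = 1 + (0.56-1)·8.5/9 = 0.584444
θ = twist·z/height = 200°·8.5/9 = 188.8889° = 3.296733 rad
cos θ = -0.987990, sin θ = -0.154519 (intermediates below are computed at full precision and shown rounded to 5 d.p.)
v1: (-4,4) → rotate → (4.57003,-3.33388) → ×s → (2.67093,-1.94847) → (2.67,-1.95)
v2: (-1.5,-2.5) → rotate → (1.09569,2.70175) → ×s → (0.64037,1.57902) → (0.64,1.58)
v3: (1.5,4) → rotate → (-0.86391,-4.18374) → ×s → (-0.50491,-2.44516) → (-0.50,-2.45)
v4: (-1,5) → rotate → (1.76058,-4.78543) → ×s → (1.02896,-2.79682) → (1.03,-2.80)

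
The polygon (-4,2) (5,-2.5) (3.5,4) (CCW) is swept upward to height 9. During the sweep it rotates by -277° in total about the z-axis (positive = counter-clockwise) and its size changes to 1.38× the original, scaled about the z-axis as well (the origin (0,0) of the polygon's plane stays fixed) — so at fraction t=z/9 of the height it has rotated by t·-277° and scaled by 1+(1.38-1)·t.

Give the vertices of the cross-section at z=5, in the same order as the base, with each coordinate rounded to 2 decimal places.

t = z/height = 5/9 = 0.555556
s = 1 + (scale-1)·z/height = 1 + (1.38-1)·5/9 = 1.211111
θ = twist·z/height = -277°·5/9 = -153.8889° = -2.685868 rad
cos θ = -0.897942, sin θ = -0.440113 (intermediates below are computed at full precision and shown rounded to 5 d.p.)
v1: (-4,2) → rotate → (4.47200,-0.03543) → ×s → (5.41608,-0.04291) → (5.42,-0.04)
v2: (5,-2.5) → rotate → (-5.58999,0.04429) → ×s → (-6.77010,0.05364) → (-6.77,0.05)
v3: (3.5,4) → rotate → (-1.38234,-5.13217) → ×s → (-1.67417,-6.21562) → (-1.67,-6.22)

Cross-section at z=5: (5.42,-0.04) (-6.77,0.05) (-1.67,-6.22)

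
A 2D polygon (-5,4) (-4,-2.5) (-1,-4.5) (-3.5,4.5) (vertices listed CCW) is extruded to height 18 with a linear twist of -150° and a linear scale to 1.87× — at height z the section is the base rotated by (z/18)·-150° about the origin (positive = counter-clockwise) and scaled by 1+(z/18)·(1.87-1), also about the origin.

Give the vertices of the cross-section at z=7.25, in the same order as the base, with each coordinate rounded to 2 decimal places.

t = z/height = 7.25/18 = 0.402778
s = 1 + (scale-1)·z/height = 1 + (1.87-1)·7.25/18 = 1.350417
θ = twist·z/height = -150°·7.25/18 = -60.4167° = -1.054470 rad
cos θ = 0.493689, sin θ = -0.869639 (intermediates below are computed at full precision and shown rounded to 5 d.p.)
v1: (-5,4) → rotate → (1.01011,6.32295) → ×s → (1.36407,8.53862) → (1.36,8.54)
v2: (-4,-2.5) → rotate → (-4.14885,2.24433) → ×s → (-5.60268,3.03078) → (-5.60,3.03)
v3: (-1,-4.5) → rotate → (-4.40706,-1.35196) → ×s → (-5.95137,-1.82571) → (-5.95,-1.83)
v4: (-3.5,4.5) → rotate → (2.18546,5.26534) → ×s → (2.95128,7.11040) → (2.95,7.11)

Cross-section at z=7.25: (1.36,8.54) (-5.60,3.03) (-5.95,-1.83) (2.95,7.11)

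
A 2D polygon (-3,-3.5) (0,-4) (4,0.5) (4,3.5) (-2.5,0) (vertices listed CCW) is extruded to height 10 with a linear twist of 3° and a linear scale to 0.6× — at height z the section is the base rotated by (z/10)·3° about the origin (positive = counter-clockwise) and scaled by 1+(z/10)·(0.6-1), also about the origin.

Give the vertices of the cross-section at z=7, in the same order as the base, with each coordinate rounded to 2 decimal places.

Cross-section at z=7: (-2.07,-2.60) (0.11,-2.88) (2.86,0.47) (2.79,2.62) (-1.80,-0.07)

t = z/height = 7/10 = 0.7
s = 1 + (scale-1)·z/height = 1 + (0.6-1)·7/10 = 0.720000
θ = twist·z/height = 3°·7/10 = 2.1000° = 0.036652 rad
cos θ = 0.999328, sin θ = 0.036644 (intermediates below are computed at full precision and shown rounded to 5 d.p.)
v1: (-3,-3.5) → rotate → (-2.86973,-3.60758) → ×s → (-2.06621,-2.59746) → (-2.07,-2.60)
v2: (0,-4) → rotate → (0.14657,-3.99731) → ×s → (0.10553,-2.87807) → (0.11,-2.88)
v3: (4,0.5) → rotate → (3.97899,0.64624) → ×s → (2.86487,0.46529) → (2.86,0.47)
v4: (4,3.5) → rotate → (3.86906,3.64422) → ×s → (2.78572,2.62384) → (2.79,2.62)
v5: (-2.5,0) → rotate → (-2.49832,-0.09161) → ×s → (-1.79879,-0.06596) → (-1.80,-0.07)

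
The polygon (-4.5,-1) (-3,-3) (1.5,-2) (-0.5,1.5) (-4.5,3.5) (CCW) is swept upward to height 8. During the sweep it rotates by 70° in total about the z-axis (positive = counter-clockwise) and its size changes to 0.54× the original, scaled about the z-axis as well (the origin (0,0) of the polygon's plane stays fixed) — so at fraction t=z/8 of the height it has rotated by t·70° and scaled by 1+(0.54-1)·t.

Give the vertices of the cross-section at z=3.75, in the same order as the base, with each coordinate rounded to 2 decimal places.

Cross-section at z=3.75: (-2.54,-2.57) (-0.70,-3.25) (1.84,-0.68) (-0.97,0.78) (-4.45,0.39)

t = z/height = 3.75/8 = 0.46875
s = 1 + (scale-1)·z/height = 1 + (0.54-1)·3.75/8 = 0.784375
θ = twist·z/height = 70°·3.75/8 = 32.8125° = 0.572686 rad
cos θ = 0.840448, sin θ = 0.541892 (intermediates below are computed at full precision and shown rounded to 5 d.p.)
v1: (-4.5,-1) → rotate → (-3.24013,-3.27896) → ×s → (-2.54147,-2.57193) → (-2.54,-2.57)
v2: (-3,-3) → rotate → (-0.89567,-4.14702) → ×s → (-0.70254,-3.25282) → (-0.70,-3.25)
v3: (1.5,-2) → rotate → (2.34446,-0.86806) → ×s → (1.83893,-0.68088) → (1.84,-0.68)
v4: (-0.5,1.5) → rotate → (-1.23306,0.98973) → ×s → (-0.96718,0.77632) → (-0.97,0.78)
v5: (-4.5,3.5) → rotate → (-5.67864,0.50306) → ×s → (-4.45418,0.39459) → (-4.45,0.39)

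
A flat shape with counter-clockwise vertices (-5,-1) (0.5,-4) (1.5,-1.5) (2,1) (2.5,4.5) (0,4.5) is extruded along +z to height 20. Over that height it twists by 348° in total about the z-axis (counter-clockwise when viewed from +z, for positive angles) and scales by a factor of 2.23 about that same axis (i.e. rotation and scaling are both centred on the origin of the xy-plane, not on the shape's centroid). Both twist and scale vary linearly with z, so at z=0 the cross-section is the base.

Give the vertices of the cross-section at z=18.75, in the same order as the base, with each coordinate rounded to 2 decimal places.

t = z/height = 18.75/20 = 0.9375
s = 1 + (scale-1)·z/height = 1 + (2.23-1)·18.75/20 = 2.153125
θ = twist·z/height = 348°·18.75/20 = 326.2500° = 5.694137 rad
cos θ = 0.831470, sin θ = -0.555570 (intermediates below are computed at full precision and shown rounded to 5 d.p.)
v1: (-5,-1) → rotate → (-4.71292,1.94638) → ×s → (-10.14750,4.19080) → (-10.15,4.19)
v2: (0.5,-4) → rotate → (-1.80655,-3.60366) → ×s → (-3.88972,-7.75914) → (-3.89,-7.76)
v3: (1.5,-1.5) → rotate → (0.41385,-2.08056) → ×s → (0.89107,-4.47971) → (0.89,-4.48)
v4: (2,1) → rotate → (2.21851,-0.27967) → ×s → (4.77673,-0.60217) → (4.78,-0.60)
v5: (2.5,4.5) → rotate → (4.57874,2.35269) → ×s → (9.85860,5.06563) → (9.86,5.07)
v6: (0,4.5) → rotate → (2.50007,3.74161) → ×s → (5.38295,8.05616) → (5.38,8.06)

Cross-section at z=18.75: (-10.15,4.19) (-3.89,-7.76) (0.89,-4.48) (4.78,-0.60) (9.86,5.07) (5.38,8.06)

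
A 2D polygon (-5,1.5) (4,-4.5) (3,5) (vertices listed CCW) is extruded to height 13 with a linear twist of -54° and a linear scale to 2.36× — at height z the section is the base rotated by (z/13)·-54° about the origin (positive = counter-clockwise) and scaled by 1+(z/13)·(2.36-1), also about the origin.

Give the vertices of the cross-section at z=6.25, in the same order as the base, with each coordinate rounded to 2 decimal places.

t = z/height = 6.25/13 = 0.480769
s = 1 + (scale-1)·z/height = 1 + (2.36-1)·6.25/13 = 1.653846
θ = twist·z/height = -54°·6.25/13 = -25.9615° = -0.453114 rad
cos θ = 0.899088, sin θ = -0.437768 (intermediates below are computed at full precision and shown rounded to 5 d.p.)
v1: (-5,1.5) → rotate → (-3.83879,3.53747) → ×s → (-6.34877,5.85043) → (-6.35,5.85)
v2: (4,-4.5) → rotate → (1.62640,-5.79697) → ×s → (2.68981,-9.58729) → (2.69,-9.59)
v3: (3,5) → rotate → (4.88610,3.18214) → ×s → (8.08086,5.26277) → (8.08,5.26)

Cross-section at z=6.25: (-6.35,5.85) (2.69,-9.59) (8.08,5.26)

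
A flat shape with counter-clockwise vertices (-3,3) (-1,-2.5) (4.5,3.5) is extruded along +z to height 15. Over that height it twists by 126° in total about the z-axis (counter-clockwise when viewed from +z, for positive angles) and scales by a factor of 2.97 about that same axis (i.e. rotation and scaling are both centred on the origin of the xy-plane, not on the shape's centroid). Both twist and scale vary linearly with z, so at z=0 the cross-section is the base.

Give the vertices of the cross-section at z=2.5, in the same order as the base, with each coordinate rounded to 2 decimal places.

Cross-section at z=2.5: (-5.15,2.29) (-0.05,-3.58) (3.91,6.48)

t = z/height = 2.5/15 = 0.166667
s = 1 + (scale-1)·z/height = 1 + (2.97-1)·2.5/15 = 1.328333
θ = twist·z/height = 126°·2.5/15 = 21.0000° = 0.366519 rad
cos θ = 0.933580, sin θ = 0.358368 (intermediates below are computed at full precision and shown rounded to 5 d.p.)
v1: (-3,3) → rotate → (-3.87585,1.72564) → ×s → (-5.14841,2.29222) → (-5.15,2.29)
v2: (-1,-2.5) → rotate → (-0.03766,-2.69232) → ×s → (-0.05003,-3.57630) → (-0.05,-3.58)
v3: (4.5,3.5) → rotate → (2.94682,4.88019) → ×s → (3.91436,6.48252) → (3.91,6.48)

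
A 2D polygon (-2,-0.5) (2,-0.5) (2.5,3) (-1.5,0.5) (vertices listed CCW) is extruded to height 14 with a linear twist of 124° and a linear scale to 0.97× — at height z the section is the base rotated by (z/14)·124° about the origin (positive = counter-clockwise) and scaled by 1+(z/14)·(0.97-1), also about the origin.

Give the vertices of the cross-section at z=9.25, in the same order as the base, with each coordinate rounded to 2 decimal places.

t = z/height = 9.25/14 = 0.660714
s = 1 + (scale-1)·z/height = 1 + (0.97-1)·9.25/14 = 0.980179
θ = twist·z/height = 124°·9.25/14 = 81.9286° = 1.429923 rad
cos θ = 0.140408, sin θ = 0.990094 (intermediates below are computed at full precision and shown rounded to 5 d.p.)
v1: (-2,-0.5) → rotate → (0.21423,-2.05039) → ×s → (0.20999,-2.00975) → (0.21,-2.01)
v2: (2,-0.5) → rotate → (0.77586,1.90998) → ×s → (0.76048,1.87213) → (0.76,1.87)
v3: (2.5,3) → rotate → (-2.61926,2.89646) → ×s → (-2.56735,2.83905) → (-2.57,2.84)
v4: (-1.5,0.5) → rotate → (-0.70566,-1.41494) → ×s → (-0.69167,-1.38689) → (-0.69,-1.39)

Cross-section at z=9.25: (0.21,-2.01) (0.76,1.87) (-2.57,2.84) (-0.69,-1.39)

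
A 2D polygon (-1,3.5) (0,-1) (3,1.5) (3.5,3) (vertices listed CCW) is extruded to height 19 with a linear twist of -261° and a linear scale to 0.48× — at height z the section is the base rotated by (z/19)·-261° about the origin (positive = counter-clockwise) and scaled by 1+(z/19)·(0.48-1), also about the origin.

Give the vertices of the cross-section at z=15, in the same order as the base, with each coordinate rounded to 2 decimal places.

t = z/height = 15/19 = 0.789474
s = 1 + (scale-1)·z/height = 1 + (0.48-1)·15/19 = 0.589474
θ = twist·z/height = -261°·15/19 = -206.0526° = -3.596297 rad
cos θ = -0.898391, sin θ = 0.439197 (intermediates below are computed at full precision and shown rounded to 5 d.p.)
v1: (-1,3.5) → rotate → (-0.63880,-3.58357) → ×s → (-0.37655,-2.11242) → (-0.38,-2.11)
v2: (0,-1) → rotate → (0.43920,0.89839) → ×s → (0.25889,0.52958) → (0.26,0.53)
v3: (3,1.5) → rotate → (-3.35397,-0.03000) → ×s → (-1.97708,-0.01768) → (-1.98,-0.02)
v4: (3.5,3) → rotate → (-4.46196,-1.15798) → ×s → (-2.63021,-0.68260) → (-2.63,-0.68)

Cross-section at z=15: (-0.38,-2.11) (0.26,0.53) (-1.98,-0.02) (-2.63,-0.68)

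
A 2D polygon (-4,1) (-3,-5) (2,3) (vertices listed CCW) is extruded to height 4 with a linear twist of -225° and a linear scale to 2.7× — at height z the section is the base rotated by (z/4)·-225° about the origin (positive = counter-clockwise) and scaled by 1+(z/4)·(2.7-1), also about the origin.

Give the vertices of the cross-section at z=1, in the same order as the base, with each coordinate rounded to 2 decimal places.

t = z/height = 1/4 = 0.25
s = 1 + (scale-1)·z/height = 1 + (2.7-1)·1/4 = 1.425000
θ = twist·z/height = -225°·1/4 = -56.2500° = -0.981748 rad
cos θ = 0.555570, sin θ = -0.831470 (intermediates below are computed at full precision and shown rounded to 5 d.p.)
v1: (-4,1) → rotate → (-1.39081,3.88145) → ×s → (-1.98191,5.53106) → (-1.98,5.53)
v2: (-3,-5) → rotate → (-5.82406,-0.28344) → ×s → (-8.29928,-0.40391) → (-8.30,-0.40)
v3: (2,3) → rotate → (3.60555,0.00377) → ×s → (5.13791,0.00537) → (5.14,0.01)

Cross-section at z=1: (-1.98,5.53) (-8.30,-0.40) (5.14,0.01)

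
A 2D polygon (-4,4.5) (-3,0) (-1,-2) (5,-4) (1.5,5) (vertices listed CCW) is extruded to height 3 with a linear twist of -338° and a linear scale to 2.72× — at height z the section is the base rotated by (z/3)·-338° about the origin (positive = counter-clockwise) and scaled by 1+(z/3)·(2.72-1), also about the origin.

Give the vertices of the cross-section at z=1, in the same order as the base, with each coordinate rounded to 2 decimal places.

Cross-section at z=1: (8.96,3.08) (1.82,4.36) (-2.30,2.66) (-8.84,-4.83) (6.35,-5.21)

t = z/height = 1/3 = 0.333333
s = 1 + (scale-1)·z/height = 1 + (2.72-1)·1/3 = 1.573333
θ = twist·z/height = -338°·1/3 = -112.6667° = -1.966404 rad
cos θ = -0.385369, sin θ = -0.922762 (intermediates below are computed at full precision and shown rounded to 5 d.p.)
v1: (-4,4.5) → rotate → (5.69391,1.95689) → ×s → (8.95842,3.07884) → (8.96,3.08)
v2: (-3,0) → rotate → (1.15611,2.76829) → ×s → (1.81894,4.35544) → (1.82,4.36)
v3: (-1,-2) → rotate → (-1.46016,1.69350) → ×s → (-2.29731,2.66444) → (-2.30,2.66)
v4: (5,-4) → rotate → (-5.61790,-3.07234) → ×s → (-8.83882,-4.83381) → (-8.84,-4.83)
v5: (1.5,5) → rotate → (4.03576,-3.31099) → ×s → (6.34959,-5.20929) → (6.35,-5.21)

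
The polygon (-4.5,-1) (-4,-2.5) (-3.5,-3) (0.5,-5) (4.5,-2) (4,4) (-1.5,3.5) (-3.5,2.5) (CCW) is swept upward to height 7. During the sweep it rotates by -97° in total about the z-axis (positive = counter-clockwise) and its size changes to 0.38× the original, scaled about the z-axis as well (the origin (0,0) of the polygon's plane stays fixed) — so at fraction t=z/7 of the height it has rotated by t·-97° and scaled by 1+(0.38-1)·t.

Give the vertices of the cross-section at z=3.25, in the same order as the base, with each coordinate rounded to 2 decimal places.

Cross-section at z=3.25: (-2.77,1.76) (-3.27,0.76) (-3.27,0.25) (-2.27,-2.77) (1.26,-3.27) (4.03,0.00) (1.01,2.52) (-0.50,3.02)

t = z/height = 3.25/7 = 0.464286
s = 1 + (scale-1)·z/height = 1 + (0.38-1)·3.25/7 = 0.712143
θ = twist·z/height = -97°·3.25/7 = -45.0357° = -0.786021 rad
cos θ = 0.706666, sin θ = -0.707547 (intermediates below are computed at full precision and shown rounded to 5 d.p.)
v1: (-4.5,-1) → rotate → (-3.88754,2.47730) → ×s → (-2.76849,1.76419) → (-2.77,1.76)
v2: (-4,-2.5) → rotate → (-4.59553,1.06352) → ×s → (-3.27268,0.75738) → (-3.27,0.76)
v3: (-3.5,-3) → rotate → (-4.59597,0.35642) → ×s → (-3.27299,0.25382) → (-3.27,0.25)
v4: (0.5,-5) → rotate → (-3.18440,-3.88710) → ×s → (-2.26775,-2.76817) → (-2.27,-2.77)
v5: (4.5,-2) → rotate → (1.76490,-4.59730) → ×s → (1.25686,-3.27393) → (1.26,-3.27)
v6: (4,4) → rotate → (5.65685,-0.00353) → ×s → (4.02849,-0.00251) → (4.03,0.00)
v7: (-1.5,3.5) → rotate → (1.41642,3.53465) → ×s → (1.00869,2.51718) → (1.01,2.52)
v8: (-3.5,2.5) → rotate → (-0.70446,4.24308) → ×s → (-0.50168,3.02168) → (-0.50,3.02)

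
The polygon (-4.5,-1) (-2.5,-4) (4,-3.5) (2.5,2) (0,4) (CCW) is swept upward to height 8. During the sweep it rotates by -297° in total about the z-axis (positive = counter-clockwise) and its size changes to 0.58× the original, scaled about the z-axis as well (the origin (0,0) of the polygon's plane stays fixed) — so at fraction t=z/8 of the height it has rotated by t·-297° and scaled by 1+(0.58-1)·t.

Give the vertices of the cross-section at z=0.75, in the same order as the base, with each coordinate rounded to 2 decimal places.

Cross-section at z=0.75: (-4.27,1.17) (-3.92,-2.28) (1.83,-4.77) (3.02,0.58) (1.79,3.40)

t = z/height = 0.75/8 = 0.09375
s = 1 + (scale-1)·z/height = 1 + (0.58-1)·0.75/8 = 0.960625
θ = twist·z/height = -297°·0.75/8 = -27.8438° = -0.485965 rad
cos θ = 0.884225, sin θ = -0.467062 (intermediates below are computed at full precision and shown rounded to 5 d.p.)
v1: (-4.5,-1) → rotate → (-4.44607,1.21755) → ×s → (-4.27101,1.16961) → (-4.27,1.17)
v2: (-2.5,-4) → rotate → (-4.07881,-2.36924) → ×s → (-3.91821,-2.27595) → (-3.92,-2.28)
v3: (4,-3.5) → rotate → (1.90218,-4.96303) → ×s → (1.82728,-4.76761) → (1.83,-4.77)
v4: (2.5,2) → rotate → (3.14469,0.60079) → ×s → (3.02086,0.57714) → (3.02,0.58)
v5: (0,4) → rotate → (1.86825,3.53690) → ×s → (1.79469,3.39763) → (1.79,3.40)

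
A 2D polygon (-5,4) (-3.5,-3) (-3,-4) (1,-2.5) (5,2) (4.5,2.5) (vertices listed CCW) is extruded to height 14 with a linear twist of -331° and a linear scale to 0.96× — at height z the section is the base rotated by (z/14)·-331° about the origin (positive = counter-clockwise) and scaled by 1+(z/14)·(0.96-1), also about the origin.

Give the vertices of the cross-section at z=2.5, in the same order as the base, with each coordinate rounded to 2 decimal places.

t = z/height = 2.5/14 = 0.178571
s = 1 + (scale-1)·z/height = 1 + (0.96-1)·2.5/14 = 0.992857
θ = twist·z/height = -331°·2.5/14 = -59.1071° = -1.031614 rad
cos θ = 0.513434, sin θ = -0.858129 (intermediates below are computed at full precision and shown rounded to 5 d.p.)
v1: (-5,4) → rotate → (0.86534,6.34438) → ×s → (0.85916,6.29906) → (0.86,6.30)
v2: (-3.5,-3) → rotate → (-4.37141,1.46315) → ×s → (-4.34018,1.45270) → (-4.34,1.45)
v3: (-3,-4) → rotate → (-4.97282,0.52065) → ×s → (-4.93730,0.51693) → (-4.94,0.52)
v4: (1,-2.5) → rotate → (-1.63189,-2.14171) → ×s → (-1.62023,-2.12642) → (-1.62,-2.13)
v5: (5,2) → rotate → (4.28343,-3.26378) → ×s → (4.25283,-3.24046) → (4.25,-3.24)
v6: (4.5,2.5) → rotate → (4.45578,-2.57799) → ×s → (4.42395,-2.55958) → (4.42,-2.56)

Cross-section at z=2.5: (0.86,6.30) (-4.34,1.45) (-4.94,0.52) (-1.62,-2.13) (4.25,-3.24) (4.42,-2.56)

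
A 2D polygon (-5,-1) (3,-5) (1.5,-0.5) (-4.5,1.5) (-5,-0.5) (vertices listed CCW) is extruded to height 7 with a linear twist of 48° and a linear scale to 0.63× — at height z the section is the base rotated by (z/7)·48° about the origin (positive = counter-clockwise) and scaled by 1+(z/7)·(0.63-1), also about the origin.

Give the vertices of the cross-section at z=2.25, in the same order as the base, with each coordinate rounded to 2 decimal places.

Cross-section at z=2.25: (-4.01,-2.02) (3.72,-3.54) (1.39,-0.07) (-4.17,0.22) (-4.13,-1.60)

t = z/height = 2.25/7 = 0.321429
s = 1 + (scale-1)·z/height = 1 + (0.63-1)·2.25/7 = 0.881071
θ = twist·z/height = 48°·2.25/7 = 15.4286° = 0.269279 rad
cos θ = 0.963963, sin θ = 0.266037 (intermediates below are computed at full precision and shown rounded to 5 d.p.)
v1: (-5,-1) → rotate → (-4.55378,-2.29415) → ×s → (-4.01220,-2.02131) → (-4.01,-2.02)
v2: (3,-5) → rotate → (4.22207,-4.02170) → ×s → (3.71995,-3.54341) → (3.72,-3.54)
v3: (1.5,-0.5) → rotate → (1.57896,-0.08293) → ×s → (1.39118,-0.07306) → (1.39,-0.07)
v4: (-4.5,1.5) → rotate → (-4.73689,0.24878) → ×s → (-4.17354,0.21919) → (-4.17,0.22)
v5: (-5,-0.5) → rotate → (-4.68680,-1.81217) → ×s → (-4.12940,-1.59665) → (-4.13,-1.60)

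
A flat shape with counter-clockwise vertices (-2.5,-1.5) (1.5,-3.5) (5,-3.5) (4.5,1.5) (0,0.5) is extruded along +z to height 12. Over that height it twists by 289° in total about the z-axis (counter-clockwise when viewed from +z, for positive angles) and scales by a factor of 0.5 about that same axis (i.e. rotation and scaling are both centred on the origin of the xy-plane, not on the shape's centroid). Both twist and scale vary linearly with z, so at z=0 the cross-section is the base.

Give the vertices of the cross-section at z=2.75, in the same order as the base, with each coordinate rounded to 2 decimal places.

Cross-section at z=2.75: (0.32,-2.56) (3.37,-0.03) (4.62,2.80) (0.39,4.18) (-0.41,0.18)

t = z/height = 2.75/12 = 0.229167
s = 1 + (scale-1)·z/height = 1 + (0.5-1)·2.75/12 = 0.885417
θ = twist·z/height = 289°·2.75/12 = 66.2292° = 1.155917 rad
cos θ = 0.403079, sin θ = 0.915165 (intermediates below are computed at full precision and shown rounded to 5 d.p.)
v1: (-2.5,-1.5) → rotate → (0.36505,-2.89253) → ×s → (0.32322,-2.56110) → (0.32,-2.56)
v2: (1.5,-3.5) → rotate → (3.80770,-0.03803) → ×s → (3.37140,-0.03367) → (3.37,-0.03)
v3: (5,-3.5) → rotate → (5.21847,3.16505) → ×s → (4.62052,2.80239) → (4.62,2.80)
v4: (4.5,1.5) → rotate → (0.44111,4.72286) → ×s → (0.39057,4.18170) → (0.39,4.18)
v5: (0,0.5) → rotate → (-0.45758,0.20154) → ×s → (-0.40515,0.17845) → (-0.41,0.18)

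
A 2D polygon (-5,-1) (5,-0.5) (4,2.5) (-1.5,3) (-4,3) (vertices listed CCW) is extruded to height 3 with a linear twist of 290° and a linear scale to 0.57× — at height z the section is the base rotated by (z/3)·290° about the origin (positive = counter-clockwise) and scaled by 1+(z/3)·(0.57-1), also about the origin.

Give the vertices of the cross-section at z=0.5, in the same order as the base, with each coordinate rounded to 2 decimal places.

t = z/height = 0.5/3 = 0.166667
s = 1 + (scale-1)·z/height = 1 + (0.57-1)·0.5/3 = 0.928333
θ = twist·z/height = 290°·0.5/3 = 48.3333° = 0.843576 rad
cos θ = 0.664796, sin θ = 0.747025 (intermediates below are computed at full precision and shown rounded to 5 d.p.)
v1: (-5,-1) → rotate → (-2.57695,-4.39992) → ×s → (-2.39227,-4.08459) → (-2.39,-4.08)
v2: (5,-0.5) → rotate → (3.69749,3.40273) → ×s → (3.43250,3.15887) → (3.43,3.16)
v3: (4,2.5) → rotate → (0.79162,4.65009) → ×s → (0.73489,4.31683) → (0.73,4.32)
v4: (-1.5,3) → rotate → (-3.23827,0.87385) → ×s → (-3.00619,0.81122) → (-3.01,0.81)
v5: (-4,3) → rotate → (-4.90026,-0.99371) → ×s → (-4.54907,-0.92250) → (-4.55,-0.92)

Cross-section at z=0.5: (-2.39,-4.08) (3.43,3.16) (0.73,4.32) (-3.01,0.81) (-4.55,-0.92)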